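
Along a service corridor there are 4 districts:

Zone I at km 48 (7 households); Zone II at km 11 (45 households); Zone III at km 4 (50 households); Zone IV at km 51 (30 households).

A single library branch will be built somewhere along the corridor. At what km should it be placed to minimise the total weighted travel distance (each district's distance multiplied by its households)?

x = 11

For a sum of weighted absolute distances on a line, the optimum is the weighted median (not the mean). Total weight W = 132; half-weight = 66.
Sort by position and accumulate weight:
  km 4 (Zone III, w=50) → cum 50
  km 11 (Zone II, w=45) → cum 95  ≥ 66 → median here
  km 48 (Zone I, w=7) → cum 102
  km 51 (Zone IV, w=30) → cum 132
Optimal location: km 11.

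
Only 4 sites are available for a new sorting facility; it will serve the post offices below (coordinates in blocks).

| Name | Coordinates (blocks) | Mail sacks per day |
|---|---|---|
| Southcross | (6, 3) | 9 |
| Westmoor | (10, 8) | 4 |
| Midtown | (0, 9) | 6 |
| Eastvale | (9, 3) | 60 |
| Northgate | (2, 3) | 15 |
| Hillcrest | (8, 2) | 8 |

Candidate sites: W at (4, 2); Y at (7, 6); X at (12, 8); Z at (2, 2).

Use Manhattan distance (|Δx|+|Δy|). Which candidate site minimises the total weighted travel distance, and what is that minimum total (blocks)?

Total weighted distance at each candidate:
  W (4, 2): total = 578
  Y (7, 6): total = 576
  X (12, 8): total = 970
  Z (2, 2): total = 698
Minimum is at Y with total 576 blocks.

Y, total 576 blocks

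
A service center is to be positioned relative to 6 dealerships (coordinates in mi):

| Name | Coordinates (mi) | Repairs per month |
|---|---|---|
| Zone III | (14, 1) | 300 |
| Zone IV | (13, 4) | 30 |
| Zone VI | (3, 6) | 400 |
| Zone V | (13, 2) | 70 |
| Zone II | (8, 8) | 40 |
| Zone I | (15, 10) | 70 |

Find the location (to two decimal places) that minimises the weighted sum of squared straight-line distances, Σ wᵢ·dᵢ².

The minimiser of Σwᵢ‖p−pᵢ‖² is the weighted centroid p* = (Σwᵢpᵢ)/(Σwᵢ).
Σwᵢ = 910.
Σwᵢxᵢ = 300·14 + 30·13 + 400·3 + 70·13 + 40·8 + 70·15 = 8070.
Σwᵢyᵢ = 300·1 + 30·4 + 400·6 + 70·2 + 40·8 + 70·10 = 3980.
x* = 8070/910 = 8.87, y* = 3980/910 = 4.37.

(8.87, 4.37)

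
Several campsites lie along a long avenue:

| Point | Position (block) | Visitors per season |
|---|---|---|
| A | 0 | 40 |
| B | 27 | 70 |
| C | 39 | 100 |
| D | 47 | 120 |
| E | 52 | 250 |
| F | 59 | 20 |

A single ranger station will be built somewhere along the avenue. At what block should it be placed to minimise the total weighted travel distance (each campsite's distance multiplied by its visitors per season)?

For a sum of weighted absolute distances on a line, the optimum is the weighted median (not the mean). Total weight W = 600; half-weight = 300.
Sort by position and accumulate weight:
  block 0 (A, w=40) → cum 40
  block 27 (B, w=70) → cum 110
  block 39 (C, w=100) → cum 210
  block 47 (D, w=120) → cum 330  ≥ 300 → median here
  block 52 (E, w=250) → cum 580
  block 59 (F, w=20) → cum 600
Optimal location: block 47.

x = 47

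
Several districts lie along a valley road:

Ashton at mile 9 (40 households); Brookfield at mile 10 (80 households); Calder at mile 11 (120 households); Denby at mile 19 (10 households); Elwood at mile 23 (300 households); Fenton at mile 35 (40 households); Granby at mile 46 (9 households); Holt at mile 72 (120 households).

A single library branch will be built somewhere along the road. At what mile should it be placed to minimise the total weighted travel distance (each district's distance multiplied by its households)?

For a sum of weighted absolute distances on a line, the optimum is the weighted median (not the mean). Total weight W = 719; half-weight = 359.5.
Sort by position and accumulate weight:
  mile 9 (Ashton, w=40) → cum 40
  mile 10 (Brookfield, w=80) → cum 120
  mile 11 (Calder, w=120) → cum 240
  mile 19 (Denby, w=10) → cum 250
  mile 23 (Elwood, w=300) → cum 550  ≥ 359.5 → median here
  mile 35 (Fenton, w=40) → cum 590
  mile 46 (Granby, w=9) → cum 599
  mile 72 (Holt, w=120) → cum 719
Optimal location: mile 23.

x = 23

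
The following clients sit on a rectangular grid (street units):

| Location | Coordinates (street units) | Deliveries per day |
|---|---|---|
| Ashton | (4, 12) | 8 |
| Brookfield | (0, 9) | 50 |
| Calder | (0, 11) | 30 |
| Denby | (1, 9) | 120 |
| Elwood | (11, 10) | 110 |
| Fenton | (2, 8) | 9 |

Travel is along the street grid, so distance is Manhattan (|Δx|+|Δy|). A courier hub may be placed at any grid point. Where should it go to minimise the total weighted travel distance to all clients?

Manhattan distance separates: Σwᵢ(|x−xᵢ|+|y−yᵢ|) = Σwᵢ|x−xᵢ| + Σwᵢ|y−yᵢ|, so x and y are optimised independently as 1-D weighted medians.
Total weight W = 327; half = 163.5.
x-coordinate, sorted with cumulative weight:
  x=0 (Brookfield, w=50) cum 50
  x=0 (Calder, w=30) cum 80
  x=1 (Denby, w=120) cum 200  ← median
  x=2 (Fenton, w=9) cum 209
  x=4 (Ashton, w=8) cum 217
  x=11 (Elwood, w=110) cum 327
⇒ x* = 1
y-coordinate, sorted with cumulative weight:
  y=8 (Fenton, w=9) cum 9
  y=9 (Brookfield, w=50) cum 59
  y=9 (Denby, w=120) cum 179  ← median
  y=10 (Elwood, w=110) cum 289
  y=11 (Calder, w=30) cum 319
  y=12 (Ashton, w=8) cum 327
⇒ y* = 9

(1, 9)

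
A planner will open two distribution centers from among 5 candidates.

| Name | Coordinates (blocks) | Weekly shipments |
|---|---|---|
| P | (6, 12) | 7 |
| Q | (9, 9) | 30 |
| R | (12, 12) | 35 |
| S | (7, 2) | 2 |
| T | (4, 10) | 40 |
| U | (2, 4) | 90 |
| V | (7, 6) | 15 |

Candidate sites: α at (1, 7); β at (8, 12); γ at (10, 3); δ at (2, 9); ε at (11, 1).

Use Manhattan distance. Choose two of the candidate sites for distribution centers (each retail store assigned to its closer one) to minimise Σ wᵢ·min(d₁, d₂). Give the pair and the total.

{β, δ}, total 971

Evaluate every pair (each demand assigned to the nearer of the two):
  {β, δ}: total = 971
  {α, β}: total = 1001
  {γ, δ}: total = 1312
  {α, δ}: total = 1321
  {α, γ}: total = 1363
  {δ, ε}: total = 1379
  {β, γ}: total = 1422
  {α, ε}: total = 1505
  {β, ε}: total = 1709
  {γ, ε}: total = 2114
Best pair: {β, δ} with total 971.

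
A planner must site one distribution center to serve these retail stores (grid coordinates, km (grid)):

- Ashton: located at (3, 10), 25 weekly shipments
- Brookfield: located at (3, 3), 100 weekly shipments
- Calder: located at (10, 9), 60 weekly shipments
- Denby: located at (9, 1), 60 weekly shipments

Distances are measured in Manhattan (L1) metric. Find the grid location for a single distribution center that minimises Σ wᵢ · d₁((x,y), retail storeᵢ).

(3, 3)

Manhattan distance separates: Σwᵢ(|x−xᵢ|+|y−yᵢ|) = Σwᵢ|x−xᵢ| + Σwᵢ|y−yᵢ|, so x and y are optimised independently as 1-D weighted medians.
Total weight W = 245; half = 122.5.
x-coordinate, sorted with cumulative weight:
  x=3 (Ashton, w=25) cum 25
  x=3 (Brookfield, w=100) cum 125  ← median
  x=9 (Denby, w=60) cum 185
  x=10 (Calder, w=60) cum 245
⇒ x* = 3
y-coordinate, sorted with cumulative weight:
  y=1 (Denby, w=60) cum 60
  y=3 (Brookfield, w=100) cum 160  ← median
  y=9 (Calder, w=60) cum 220
  y=10 (Ashton, w=25) cum 245
⇒ y* = 3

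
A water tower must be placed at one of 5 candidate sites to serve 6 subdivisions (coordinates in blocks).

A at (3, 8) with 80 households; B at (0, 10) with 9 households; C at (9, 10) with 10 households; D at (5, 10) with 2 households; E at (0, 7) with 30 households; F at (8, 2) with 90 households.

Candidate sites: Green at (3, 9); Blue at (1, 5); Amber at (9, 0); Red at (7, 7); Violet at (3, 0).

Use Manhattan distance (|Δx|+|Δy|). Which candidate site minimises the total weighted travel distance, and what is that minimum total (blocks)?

Red, total 1300 blocks

Total weighted distance at each candidate:
  Green (3, 9): total = 1422
  Blue (1, 5): total = 1592
  Amber (9, 0): total = 2169
  Red (7, 7): total = 1300
  Violet (3, 0): total = 1871
Minimum is at Red with total 1300 blocks.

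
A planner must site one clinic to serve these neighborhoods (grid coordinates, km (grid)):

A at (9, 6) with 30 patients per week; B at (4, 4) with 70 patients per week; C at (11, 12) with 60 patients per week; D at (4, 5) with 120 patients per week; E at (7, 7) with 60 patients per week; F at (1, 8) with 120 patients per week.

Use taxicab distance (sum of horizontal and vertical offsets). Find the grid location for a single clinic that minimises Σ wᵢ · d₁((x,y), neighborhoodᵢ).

Manhattan distance separates: Σwᵢ(|x−xᵢ|+|y−yᵢ|) = Σwᵢ|x−xᵢ| + Σwᵢ|y−yᵢ|, so x and y are optimised independently as 1-D weighted medians.
Total weight W = 460; half = 230.
x-coordinate, sorted with cumulative weight:
  x=1 (F, w=120) cum 120
  x=4 (B, w=70) cum 190
  x=4 (D, w=120) cum 310  ← median
  x=7 (E, w=60) cum 370
  x=9 (A, w=30) cum 400
  x=11 (C, w=60) cum 460
⇒ x* = 4
y-coordinate, sorted with cumulative weight:
  y=4 (B, w=70) cum 70
  y=5 (D, w=120) cum 190
  y=6 (A, w=30) cum 220
  y=7 (E, w=60) cum 280  ← median
  y=8 (F, w=120) cum 400
  y=12 (C, w=60) cum 460
⇒ y* = 7

(4, 7)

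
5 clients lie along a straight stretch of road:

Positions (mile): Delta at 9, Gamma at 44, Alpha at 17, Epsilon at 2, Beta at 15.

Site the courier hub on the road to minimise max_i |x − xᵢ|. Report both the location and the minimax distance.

location 23, max distance 21

The 1-center on a line is the midpoint of the two extreme points: leftmost at 2, rightmost at 44.
Optimal location = (2 + 44)/2 = 23; maximum distance = (44 − 2)/2 = 21.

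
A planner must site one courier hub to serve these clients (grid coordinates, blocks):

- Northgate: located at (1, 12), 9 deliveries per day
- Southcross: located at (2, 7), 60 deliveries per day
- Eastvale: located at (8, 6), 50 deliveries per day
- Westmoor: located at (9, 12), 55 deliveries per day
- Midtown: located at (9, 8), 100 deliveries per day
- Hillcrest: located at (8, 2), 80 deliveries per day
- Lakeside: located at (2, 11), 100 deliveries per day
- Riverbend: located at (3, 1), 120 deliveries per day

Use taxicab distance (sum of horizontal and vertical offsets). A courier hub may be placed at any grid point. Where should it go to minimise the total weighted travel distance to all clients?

(3, 7)

Manhattan distance separates: Σwᵢ(|x−xᵢ|+|y−yᵢ|) = Σwᵢ|x−xᵢ| + Σwᵢ|y−yᵢ|, so x and y are optimised independently as 1-D weighted medians.
Total weight W = 574; half = 287.
x-coordinate, sorted with cumulative weight:
  x=1 (Northgate, w=9) cum 9
  x=2 (Southcross, w=60) cum 69
  x=2 (Lakeside, w=100) cum 169
  x=3 (Riverbend, w=120) cum 289  ← median
  x=8 (Eastvale, w=50) cum 339
  x=8 (Hillcrest, w=80) cum 419
  x=9 (Westmoor, w=55) cum 474
  x=9 (Midtown, w=100) cum 574
⇒ x* = 3
y-coordinate, sorted with cumulative weight:
  y=1 (Riverbend, w=120) cum 120
  y=2 (Hillcrest, w=80) cum 200
  y=6 (Eastvale, w=50) cum 250
  y=7 (Southcross, w=60) cum 310  ← median
  y=8 (Midtown, w=100) cum 410
  y=11 (Lakeside, w=100) cum 510
  y=12 (Northgate, w=9) cum 519
  y=12 (Westmoor, w=55) cum 574
⇒ y* = 7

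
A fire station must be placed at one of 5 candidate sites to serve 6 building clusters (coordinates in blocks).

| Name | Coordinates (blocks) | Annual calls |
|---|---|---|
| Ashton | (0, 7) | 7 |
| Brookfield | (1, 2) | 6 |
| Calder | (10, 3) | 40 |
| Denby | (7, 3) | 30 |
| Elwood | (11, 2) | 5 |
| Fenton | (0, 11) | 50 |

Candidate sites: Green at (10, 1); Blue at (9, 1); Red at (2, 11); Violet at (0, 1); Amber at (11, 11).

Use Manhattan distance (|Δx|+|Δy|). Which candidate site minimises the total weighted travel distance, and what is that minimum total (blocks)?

Total weighted distance at each candidate:
  Green (10, 1): total = 1412
  Blue (9, 1): total = 1364
  Red (2, 11): total = 1322
  Violet (0, 1): total = 1364
  Amber (11, 11): total = 1534
Minimum is at Red with total 1322 blocks.

Red, total 1322 blocks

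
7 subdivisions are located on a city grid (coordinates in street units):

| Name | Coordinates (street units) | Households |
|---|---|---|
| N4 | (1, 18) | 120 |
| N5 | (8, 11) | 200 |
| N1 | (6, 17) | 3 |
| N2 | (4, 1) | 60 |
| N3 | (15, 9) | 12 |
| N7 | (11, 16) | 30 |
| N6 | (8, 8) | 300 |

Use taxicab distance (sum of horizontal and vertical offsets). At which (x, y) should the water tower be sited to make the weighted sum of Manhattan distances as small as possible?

(8, 9)

Manhattan distance separates: Σwᵢ(|x−xᵢ|+|y−yᵢ|) = Σwᵢ|x−xᵢ| + Σwᵢ|y−yᵢ|, so x and y are optimised independently as 1-D weighted medians.
Total weight W = 725; half = 362.5.
x-coordinate, sorted with cumulative weight:
  x=1 (N4, w=120) cum 120
  x=4 (N2, w=60) cum 180
  x=6 (N1, w=3) cum 183
  x=8 (N5, w=200) cum 383  ← median
  x=8 (N6, w=300) cum 683
  x=11 (N7, w=30) cum 713
  x=15 (N3, w=12) cum 725
⇒ x* = 8
y-coordinate, sorted with cumulative weight:
  y=1 (N2, w=60) cum 60
  y=8 (N6, w=300) cum 360
  y=9 (N3, w=12) cum 372  ← median
  y=11 (N5, w=200) cum 572
  y=16 (N7, w=30) cum 602
  y=17 (N1, w=3) cum 605
  y=18 (N4, w=120) cum 725
⇒ y* = 9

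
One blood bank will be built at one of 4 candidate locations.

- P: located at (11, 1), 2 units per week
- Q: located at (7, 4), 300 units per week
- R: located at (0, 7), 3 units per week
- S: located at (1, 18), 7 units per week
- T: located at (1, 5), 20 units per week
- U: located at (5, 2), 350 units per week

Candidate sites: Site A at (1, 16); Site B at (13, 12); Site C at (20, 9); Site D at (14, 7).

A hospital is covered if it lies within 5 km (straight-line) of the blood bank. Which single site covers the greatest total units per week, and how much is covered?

Site A, covering 7

Coverage radius r = 5 km; a point is covered iff (Δx)²+(Δy)² ≤ 5² = 25.
  Site A (1, 16): covers {S} → 7
  Site B (13, 12): covers {none} → 0
  Site C (20, 9): covers {none} → 0
  Site D (14, 7): covers {none} → 0
Maximum coverage at Site A: 7 units per week.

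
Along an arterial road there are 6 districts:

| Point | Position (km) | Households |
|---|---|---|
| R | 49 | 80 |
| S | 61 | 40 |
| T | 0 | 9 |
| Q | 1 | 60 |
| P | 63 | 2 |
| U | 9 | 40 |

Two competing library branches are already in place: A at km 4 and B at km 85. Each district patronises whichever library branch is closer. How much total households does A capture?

The indifferent point is the midpoint (4+85)/2 = 44.5; districts left of it (closer to A at 4) go to A, those right go to B.
  T at 0 (w=9) → A
  Q at 1 (w=60) → A
  U at 9 (w=40) → A
  R at 49 (w=80) → B
  S at 61 (w=40) → B
  P at 63 (w=2) → B
A captures 109; B captures 122.

109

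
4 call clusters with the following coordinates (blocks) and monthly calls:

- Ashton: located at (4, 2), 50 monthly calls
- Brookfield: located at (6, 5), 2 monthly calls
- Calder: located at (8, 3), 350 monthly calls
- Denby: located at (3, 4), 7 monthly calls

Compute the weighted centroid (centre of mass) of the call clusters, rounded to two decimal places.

The minimiser of Σwᵢ‖p−pᵢ‖² is the weighted centroid p* = (Σwᵢpᵢ)/(Σwᵢ).
Σwᵢ = 409.
Σwᵢxᵢ = 50·4 + 2·6 + 350·8 + 7·3 = 3033.
Σwᵢyᵢ = 50·2 + 2·5 + 350·3 + 7·4 = 1188.
x* = 3033/409 = 7.42, y* = 1188/409 = 2.90.

(7.42, 2.90)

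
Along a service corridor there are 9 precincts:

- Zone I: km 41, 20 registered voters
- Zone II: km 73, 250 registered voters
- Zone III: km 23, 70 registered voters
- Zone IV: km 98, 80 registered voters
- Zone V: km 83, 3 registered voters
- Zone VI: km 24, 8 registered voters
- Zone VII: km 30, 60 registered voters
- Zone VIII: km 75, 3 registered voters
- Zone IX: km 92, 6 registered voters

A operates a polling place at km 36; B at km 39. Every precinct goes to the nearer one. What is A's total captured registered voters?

The indifferent point is the midpoint (36+39)/2 = 37.5; precincts left of it (closer to A at 36) go to A, those right go to B.
  Zone III at 23 (w=70) → A
  Zone VI at 24 (w=8) → A
  Zone VII at 30 (w=60) → A
  Zone I at 41 (w=20) → B
  Zone II at 73 (w=250) → B
  Zone VIII at 75 (w=3) → B
  Zone V at 83 (w=3) → B
  Zone IX at 92 (w=6) → B
  Zone IV at 98 (w=80) → B
A captures 138; B captures 362.

138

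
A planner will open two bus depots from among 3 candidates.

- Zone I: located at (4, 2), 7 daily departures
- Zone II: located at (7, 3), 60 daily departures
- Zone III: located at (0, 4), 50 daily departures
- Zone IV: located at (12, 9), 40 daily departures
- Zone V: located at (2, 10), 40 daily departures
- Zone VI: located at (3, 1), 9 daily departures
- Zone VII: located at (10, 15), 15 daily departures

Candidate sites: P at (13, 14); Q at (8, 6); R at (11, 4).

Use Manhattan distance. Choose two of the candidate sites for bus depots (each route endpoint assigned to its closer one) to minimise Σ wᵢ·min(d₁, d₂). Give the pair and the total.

Evaluate every pair (each demand assigned to the nearer of the two):
  {P, Q}: total = 1586
  {Q, R}: total = 1691
  {P, R}: total = 1912
Best pair: {P, Q} with total 1586.

{P, Q}, total 1586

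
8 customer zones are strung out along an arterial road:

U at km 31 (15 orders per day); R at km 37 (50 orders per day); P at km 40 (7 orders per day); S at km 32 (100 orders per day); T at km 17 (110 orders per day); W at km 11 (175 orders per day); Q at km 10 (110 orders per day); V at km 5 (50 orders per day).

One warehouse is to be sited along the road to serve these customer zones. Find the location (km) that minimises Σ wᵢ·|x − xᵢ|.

x = 11

For a sum of weighted absolute distances on a line, the optimum is the weighted median (not the mean). Total weight W = 617; half-weight = 308.5.
Sort by position and accumulate weight:
  km 5 (V, w=50) → cum 50
  km 10 (Q, w=110) → cum 160
  km 11 (W, w=175) → cum 335  ≥ 308.5 → median here
  km 17 (T, w=110) → cum 445
  km 31 (U, w=15) → cum 460
  km 32 (S, w=100) → cum 560
  km 37 (R, w=50) → cum 610
  km 40 (P, w=7) → cum 617
Optimal location: km 11.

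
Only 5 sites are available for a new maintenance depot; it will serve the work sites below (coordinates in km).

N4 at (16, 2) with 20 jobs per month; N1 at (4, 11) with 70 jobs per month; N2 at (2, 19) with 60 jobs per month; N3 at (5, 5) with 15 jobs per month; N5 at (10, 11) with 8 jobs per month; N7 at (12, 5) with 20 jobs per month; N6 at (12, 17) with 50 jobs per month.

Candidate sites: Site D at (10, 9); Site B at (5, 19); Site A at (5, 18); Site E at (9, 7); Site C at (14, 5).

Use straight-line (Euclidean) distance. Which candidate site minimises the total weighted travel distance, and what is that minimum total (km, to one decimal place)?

Total weighted distance at each candidate:
  Site D (10, 9): total = 2009.3
  Site B (5, 19): total = 2111.9
  Site A (5, 18): total = 1985.7
  Site E (9, 7): total = 2148.0
  Site C (14, 5): total = 2835.8
Minimum is at Site A with total 1985.7 km.

Site A, total 1985.7 km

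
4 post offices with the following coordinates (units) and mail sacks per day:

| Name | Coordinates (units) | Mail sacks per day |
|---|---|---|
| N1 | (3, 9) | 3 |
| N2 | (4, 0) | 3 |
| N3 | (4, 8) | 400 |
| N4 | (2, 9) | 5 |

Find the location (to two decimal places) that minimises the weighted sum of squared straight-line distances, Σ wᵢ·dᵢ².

The minimiser of Σwᵢ‖p−pᵢ‖² is the weighted centroid p* = (Σwᵢpᵢ)/(Σwᵢ).
Σwᵢ = 411.
Σwᵢxᵢ = 3·3 + 3·4 + 400·4 + 5·2 = 1631.
Σwᵢyᵢ = 3·9 + 3·0 + 400·8 + 5·9 = 3272.
x* = 1631/411 = 3.97, y* = 3272/411 = 7.96.

(3.97, 7.96)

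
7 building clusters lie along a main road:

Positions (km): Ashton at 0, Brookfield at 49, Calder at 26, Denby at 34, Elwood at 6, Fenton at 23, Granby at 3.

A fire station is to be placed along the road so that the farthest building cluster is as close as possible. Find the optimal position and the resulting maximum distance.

The 1-center on a line is the midpoint of the two extreme points: leftmost at 0, rightmost at 49.
Optimal location = (0 + 49)/2 = 24.5; maximum distance = (49 − 0)/2 = 24.5.

location 24.5, max distance 24.5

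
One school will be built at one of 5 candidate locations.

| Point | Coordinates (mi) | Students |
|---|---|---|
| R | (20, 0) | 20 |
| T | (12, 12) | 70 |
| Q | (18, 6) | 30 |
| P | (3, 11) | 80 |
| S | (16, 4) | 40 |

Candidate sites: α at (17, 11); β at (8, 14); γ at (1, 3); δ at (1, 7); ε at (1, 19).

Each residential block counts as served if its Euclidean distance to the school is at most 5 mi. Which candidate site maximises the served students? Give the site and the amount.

δ, covering 80

Coverage radius r = 5 mi; a point is covered iff (Δx)²+(Δy)² ≤ 5² = 25.
  α (17, 11): covers {none} → 0
  β (8, 14): covers {T} → 70
  γ (1, 3): covers {none} → 0
  δ (1, 7): covers {P} → 80
  ε (1, 19): covers {none} → 0
Maximum coverage at δ: 80 students.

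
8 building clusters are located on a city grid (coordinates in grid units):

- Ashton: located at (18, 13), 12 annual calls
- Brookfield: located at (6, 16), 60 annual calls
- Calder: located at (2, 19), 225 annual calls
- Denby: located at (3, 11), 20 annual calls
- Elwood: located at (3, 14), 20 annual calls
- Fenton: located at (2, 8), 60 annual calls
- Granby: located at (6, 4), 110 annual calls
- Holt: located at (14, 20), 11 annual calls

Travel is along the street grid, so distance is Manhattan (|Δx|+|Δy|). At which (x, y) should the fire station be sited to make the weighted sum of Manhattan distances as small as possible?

Manhattan distance separates: Σwᵢ(|x−xᵢ|+|y−yᵢ|) = Σwᵢ|x−xᵢ| + Σwᵢ|y−yᵢ|, so x and y are optimised independently as 1-D weighted medians.
Total weight W = 518; half = 259.
x-coordinate, sorted with cumulative weight:
  x=2 (Calder, w=225) cum 225
  x=2 (Fenton, w=60) cum 285  ← median
  x=3 (Denby, w=20) cum 305
  x=3 (Elwood, w=20) cum 325
  x=6 (Brookfield, w=60) cum 385
  x=6 (Granby, w=110) cum 495
  x=14 (Holt, w=11) cum 506
  x=18 (Ashton, w=12) cum 518
⇒ x* = 2
y-coordinate, sorted with cumulative weight:
  y=4 (Granby, w=110) cum 110
  y=8 (Fenton, w=60) cum 170
  y=11 (Denby, w=20) cum 190
  y=13 (Ashton, w=12) cum 202
  y=14 (Elwood, w=20) cum 222
  y=16 (Brookfield, w=60) cum 282  ← median
  y=19 (Calder, w=225) cum 507
  y=20 (Holt, w=11) cum 518
⇒ y* = 16

(2, 16)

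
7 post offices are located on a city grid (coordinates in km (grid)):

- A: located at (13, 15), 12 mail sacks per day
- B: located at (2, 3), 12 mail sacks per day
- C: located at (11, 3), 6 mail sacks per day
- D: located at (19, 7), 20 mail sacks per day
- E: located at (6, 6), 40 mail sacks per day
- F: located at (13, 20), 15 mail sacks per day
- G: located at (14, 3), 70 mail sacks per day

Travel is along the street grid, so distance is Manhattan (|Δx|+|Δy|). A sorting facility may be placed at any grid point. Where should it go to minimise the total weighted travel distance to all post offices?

(14, 3)

Manhattan distance separates: Σwᵢ(|x−xᵢ|+|y−yᵢ|) = Σwᵢ|x−xᵢ| + Σwᵢ|y−yᵢ|, so x and y are optimised independently as 1-D weighted medians.
Total weight W = 175; half = 87.5.
x-coordinate, sorted with cumulative weight:
  x=2 (B, w=12) cum 12
  x=6 (E, w=40) cum 52
  x=11 (C, w=6) cum 58
  x=13 (A, w=12) cum 70
  x=13 (F, w=15) cum 85
  x=14 (G, w=70) cum 155  ← median
  x=19 (D, w=20) cum 175
⇒ x* = 14
y-coordinate, sorted with cumulative weight:
  y=3 (B, w=12) cum 12
  y=3 (C, w=6) cum 18
  y=3 (G, w=70) cum 88  ← median
  y=6 (E, w=40) cum 128
  y=7 (D, w=20) cum 148
  y=15 (A, w=12) cum 160
  y=20 (F, w=15) cum 175
⇒ y* = 3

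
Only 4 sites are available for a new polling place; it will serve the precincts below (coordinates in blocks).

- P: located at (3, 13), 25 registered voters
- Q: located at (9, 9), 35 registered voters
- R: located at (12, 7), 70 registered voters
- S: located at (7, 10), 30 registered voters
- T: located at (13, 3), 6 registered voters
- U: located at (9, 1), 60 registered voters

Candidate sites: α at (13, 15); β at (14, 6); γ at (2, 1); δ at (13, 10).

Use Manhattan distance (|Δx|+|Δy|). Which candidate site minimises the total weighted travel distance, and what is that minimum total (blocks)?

Total weighted distance at each candidate:
  α (13, 15): total = 2762
  β (14, 6): total = 1894
  γ (2, 1): total = 2888
  δ (13, 10): total = 1782
Minimum is at δ with total 1782 blocks.

δ, total 1782 blocks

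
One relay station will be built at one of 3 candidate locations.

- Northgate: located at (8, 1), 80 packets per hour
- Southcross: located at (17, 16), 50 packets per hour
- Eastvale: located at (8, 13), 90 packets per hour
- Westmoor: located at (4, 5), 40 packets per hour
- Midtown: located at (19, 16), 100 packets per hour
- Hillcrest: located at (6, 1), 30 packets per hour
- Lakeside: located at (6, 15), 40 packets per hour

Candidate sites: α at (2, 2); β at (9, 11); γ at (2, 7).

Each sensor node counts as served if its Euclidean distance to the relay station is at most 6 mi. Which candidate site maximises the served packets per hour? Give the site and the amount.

β, covering 130

Coverage radius r = 6 mi; a point is covered iff (Δx)²+(Δy)² ≤ 6² = 36.
  α (2, 2): covers {Westmoor, Hillcrest} → 70
  β (9, 11): covers {Eastvale, Lakeside} → 130
  γ (2, 7): covers {Westmoor} → 40
Maximum coverage at β: 130 packets per hour.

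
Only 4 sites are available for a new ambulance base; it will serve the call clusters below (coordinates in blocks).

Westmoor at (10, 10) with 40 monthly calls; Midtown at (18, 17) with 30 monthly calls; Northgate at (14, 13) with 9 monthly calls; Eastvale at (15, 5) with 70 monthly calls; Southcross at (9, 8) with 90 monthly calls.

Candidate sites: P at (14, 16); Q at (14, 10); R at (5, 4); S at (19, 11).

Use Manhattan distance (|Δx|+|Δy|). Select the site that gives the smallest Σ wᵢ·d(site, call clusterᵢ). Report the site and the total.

Q, total 1567 blocks

Total weighted distance at each candidate:
  P (14, 16): total = 2587
  Q (14, 10): total = 1567
  R (5, 4): total = 2872
  S (19, 11): total = 2543
Minimum is at Q with total 1567 blocks.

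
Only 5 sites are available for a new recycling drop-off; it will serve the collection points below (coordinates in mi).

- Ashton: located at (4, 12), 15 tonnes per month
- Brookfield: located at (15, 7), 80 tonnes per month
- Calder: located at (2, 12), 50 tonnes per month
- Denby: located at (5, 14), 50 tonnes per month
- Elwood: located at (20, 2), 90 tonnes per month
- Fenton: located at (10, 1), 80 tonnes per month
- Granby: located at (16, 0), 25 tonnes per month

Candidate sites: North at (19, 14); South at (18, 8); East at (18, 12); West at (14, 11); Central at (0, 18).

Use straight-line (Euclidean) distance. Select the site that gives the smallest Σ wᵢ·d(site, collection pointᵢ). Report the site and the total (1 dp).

Total weighted distance at each candidate:
  North (19, 14): total = 5134.4
  South (18, 8): total = 3637.7
  East (18, 12): total = 4444.2
  West (14, 11): total = 3671.7
  Central (0, 18): total = 6717.7
Minimum is at South with total 3637.7 mi.

South, total 3637.7 mi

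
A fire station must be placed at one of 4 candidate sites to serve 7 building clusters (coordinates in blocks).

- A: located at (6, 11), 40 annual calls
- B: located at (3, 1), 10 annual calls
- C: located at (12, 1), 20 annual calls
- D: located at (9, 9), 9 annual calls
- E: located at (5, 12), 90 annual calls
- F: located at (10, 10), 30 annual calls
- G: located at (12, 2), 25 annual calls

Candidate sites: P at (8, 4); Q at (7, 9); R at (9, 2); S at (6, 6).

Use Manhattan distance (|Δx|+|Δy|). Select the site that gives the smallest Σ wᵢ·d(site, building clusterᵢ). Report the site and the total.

Q, total 1388 blocks

Total weighted distance at each candidate:
  P (8, 4): total = 2014
  Q (7, 9): total = 1388
  R (9, 2): total = 2298
  S (6, 6): total = 1674
Minimum is at Q with total 1388 blocks.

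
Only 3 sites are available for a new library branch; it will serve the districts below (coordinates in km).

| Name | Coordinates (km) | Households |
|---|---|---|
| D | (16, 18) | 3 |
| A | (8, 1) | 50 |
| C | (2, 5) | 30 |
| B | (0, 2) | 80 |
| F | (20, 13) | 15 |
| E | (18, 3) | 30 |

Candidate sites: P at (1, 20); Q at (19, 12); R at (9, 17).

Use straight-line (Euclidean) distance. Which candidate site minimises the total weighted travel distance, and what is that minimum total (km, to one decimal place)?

R, total 3313.8 km

Total weighted distance at each candidate:
  P (1, 20): total = 3976.0
  Q (19, 12): total = 3360.0
  R (9, 17): total = 3313.8
Minimum is at R with total 3313.8 km.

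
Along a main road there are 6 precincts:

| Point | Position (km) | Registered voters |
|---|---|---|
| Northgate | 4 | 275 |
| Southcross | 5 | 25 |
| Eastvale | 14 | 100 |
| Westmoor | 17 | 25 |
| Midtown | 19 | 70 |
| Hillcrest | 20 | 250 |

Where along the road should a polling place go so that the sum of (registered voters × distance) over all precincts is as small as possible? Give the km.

x = 14

For a sum of weighted absolute distances on a line, the optimum is the weighted median (not the mean). Total weight W = 745; half-weight = 372.5.
Sort by position and accumulate weight:
  km 4 (Northgate, w=275) → cum 275
  km 5 (Southcross, w=25) → cum 300
  km 14 (Eastvale, w=100) → cum 400  ≥ 372.5 → median here
  km 17 (Westmoor, w=25) → cum 425
  km 19 (Midtown, w=70) → cum 495
  km 20 (Hillcrest, w=250) → cum 745
Optimal location: km 14.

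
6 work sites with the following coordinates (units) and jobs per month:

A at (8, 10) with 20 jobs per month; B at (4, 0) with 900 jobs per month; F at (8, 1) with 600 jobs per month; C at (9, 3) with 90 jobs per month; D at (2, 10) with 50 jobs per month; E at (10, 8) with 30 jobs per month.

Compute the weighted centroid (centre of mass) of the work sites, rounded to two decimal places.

(5.78, 1.07)

The minimiser of Σwᵢ‖p−pᵢ‖² is the weighted centroid p* = (Σwᵢpᵢ)/(Σwᵢ).
Σwᵢ = 1690.
Σwᵢxᵢ = 20·8 + 900·4 + 600·8 + 90·9 + 50·2 + 30·10 = 9770.
Σwᵢyᵢ = 20·10 + 900·0 + 600·1 + 90·3 + 50·10 + 30·8 = 1810.
x* = 9770/1690 = 5.78, y* = 1810/1690 = 1.07.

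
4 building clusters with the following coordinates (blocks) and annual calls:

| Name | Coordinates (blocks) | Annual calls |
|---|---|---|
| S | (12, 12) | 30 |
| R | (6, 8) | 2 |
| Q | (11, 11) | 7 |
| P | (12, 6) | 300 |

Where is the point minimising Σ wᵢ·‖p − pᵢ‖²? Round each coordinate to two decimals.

(11.94, 6.65)

The minimiser of Σwᵢ‖p−pᵢ‖² is the weighted centroid p* = (Σwᵢpᵢ)/(Σwᵢ).
Σwᵢ = 339.
Σwᵢxᵢ = 30·12 + 2·6 + 7·11 + 300·12 = 4049.
Σwᵢyᵢ = 30·12 + 2·8 + 7·11 + 300·6 = 2253.
x* = 4049/339 = 11.94, y* = 2253/339 = 6.65.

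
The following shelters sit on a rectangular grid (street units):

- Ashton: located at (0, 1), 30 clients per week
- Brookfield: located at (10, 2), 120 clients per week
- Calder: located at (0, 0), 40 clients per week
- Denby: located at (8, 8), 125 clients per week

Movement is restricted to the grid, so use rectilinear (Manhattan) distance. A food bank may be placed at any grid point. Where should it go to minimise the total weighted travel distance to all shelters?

Manhattan distance separates: Σwᵢ(|x−xᵢ|+|y−yᵢ|) = Σwᵢ|x−xᵢ| + Σwᵢ|y−yᵢ|, so x and y are optimised independently as 1-D weighted medians.
Total weight W = 315; half = 157.5.
x-coordinate, sorted with cumulative weight:
  x=0 (Ashton, w=30) cum 30
  x=0 (Calder, w=40) cum 70
  x=8 (Denby, w=125) cum 195  ← median
  x=10 (Brookfield, w=120) cum 315
⇒ x* = 8
y-coordinate, sorted with cumulative weight:
  y=0 (Calder, w=40) cum 40
  y=1 (Ashton, w=30) cum 70
  y=2 (Brookfield, w=120) cum 190  ← median
  y=8 (Denby, w=125) cum 315
⇒ y* = 2

(8, 2)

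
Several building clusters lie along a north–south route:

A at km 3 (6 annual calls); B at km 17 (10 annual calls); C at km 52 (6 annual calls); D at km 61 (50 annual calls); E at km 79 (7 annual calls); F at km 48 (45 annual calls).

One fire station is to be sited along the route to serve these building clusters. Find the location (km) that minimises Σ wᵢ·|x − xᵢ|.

x = 52

For a sum of weighted absolute distances on a line, the optimum is the weighted median (not the mean). Total weight W = 124; half-weight = 62.
Sort by position and accumulate weight:
  km 3 (A, w=6) → cum 6
  km 17 (B, w=10) → cum 16
  km 48 (F, w=45) → cum 61
  km 52 (C, w=6) → cum 67  ≥ 62 → median here
  km 61 (D, w=50) → cum 117
  km 79 (E, w=7) → cum 124
Optimal location: km 52.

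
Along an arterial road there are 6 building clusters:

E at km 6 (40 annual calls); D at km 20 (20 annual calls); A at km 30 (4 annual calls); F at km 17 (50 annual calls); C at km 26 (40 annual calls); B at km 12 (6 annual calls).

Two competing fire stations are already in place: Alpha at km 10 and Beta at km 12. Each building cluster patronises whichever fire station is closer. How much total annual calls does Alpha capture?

The indifferent point is the midpoint (10+12)/2 = 11; building clusters left of it (closer to Alpha at 10) go to Alpha, those right go to Beta.
  E at 6 (w=40) → Alpha
  B at 12 (w=6) → Beta
  F at 17 (w=50) → Beta
  D at 20 (w=20) → Beta
  C at 26 (w=40) → Beta
  A at 30 (w=4) → Beta
Alpha captures 40; Beta captures 120.

40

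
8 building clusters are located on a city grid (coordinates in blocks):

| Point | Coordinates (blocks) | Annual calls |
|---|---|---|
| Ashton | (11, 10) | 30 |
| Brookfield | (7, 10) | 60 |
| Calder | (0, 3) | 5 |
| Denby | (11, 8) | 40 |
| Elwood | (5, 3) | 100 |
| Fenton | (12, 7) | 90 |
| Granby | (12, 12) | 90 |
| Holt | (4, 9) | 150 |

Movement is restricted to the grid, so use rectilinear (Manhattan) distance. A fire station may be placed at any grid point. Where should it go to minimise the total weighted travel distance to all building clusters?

(7, 9)

Manhattan distance separates: Σwᵢ(|x−xᵢ|+|y−yᵢ|) = Σwᵢ|x−xᵢ| + Σwᵢ|y−yᵢ|, so x and y are optimised independently as 1-D weighted medians.
Total weight W = 565; half = 282.5.
x-coordinate, sorted with cumulative weight:
  x=0 (Calder, w=5) cum 5
  x=4 (Holt, w=150) cum 155
  x=5 (Elwood, w=100) cum 255
  x=7 (Brookfield, w=60) cum 315  ← median
  x=11 (Ashton, w=30) cum 345
  x=11 (Denby, w=40) cum 385
  x=12 (Fenton, w=90) cum 475
  x=12 (Granby, w=90) cum 565
⇒ x* = 7
y-coordinate, sorted with cumulative weight:
  y=3 (Calder, w=5) cum 5
  y=3 (Elwood, w=100) cum 105
  y=7 (Fenton, w=90) cum 195
  y=8 (Denby, w=40) cum 235
  y=9 (Holt, w=150) cum 385  ← median
  y=10 (Ashton, w=30) cum 415
  y=10 (Brookfield, w=60) cum 475
  y=12 (Granby, w=90) cum 565
⇒ y* = 9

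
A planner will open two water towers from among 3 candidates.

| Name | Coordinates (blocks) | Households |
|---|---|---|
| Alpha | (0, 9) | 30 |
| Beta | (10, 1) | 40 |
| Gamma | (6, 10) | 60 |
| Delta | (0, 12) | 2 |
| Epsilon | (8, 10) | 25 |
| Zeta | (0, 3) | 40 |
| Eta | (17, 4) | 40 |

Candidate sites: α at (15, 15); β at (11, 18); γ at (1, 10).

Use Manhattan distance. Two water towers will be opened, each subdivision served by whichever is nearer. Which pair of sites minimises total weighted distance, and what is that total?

{α, γ}, total 2101

Evaluate every pair (each demand assigned to the nearer of the two):
  {α, γ}: total = 2101
  {β, γ}: total = 2381
  {α, β}: total = 3969
Best pair: {α, γ} with total 2101.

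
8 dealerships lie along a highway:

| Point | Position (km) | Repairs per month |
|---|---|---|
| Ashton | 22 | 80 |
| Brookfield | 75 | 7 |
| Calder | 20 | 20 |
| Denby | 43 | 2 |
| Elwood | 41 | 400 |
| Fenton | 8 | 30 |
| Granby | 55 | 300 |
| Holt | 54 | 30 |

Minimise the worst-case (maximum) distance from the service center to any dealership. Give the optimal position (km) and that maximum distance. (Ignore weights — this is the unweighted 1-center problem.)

The 1-center on a line is the midpoint of the two extreme points: leftmost at 8, rightmost at 75.
Optimal location = (8 + 75)/2 = 41.5; maximum distance = (75 − 8)/2 = 33.5.

location 41.5, max distance 33.5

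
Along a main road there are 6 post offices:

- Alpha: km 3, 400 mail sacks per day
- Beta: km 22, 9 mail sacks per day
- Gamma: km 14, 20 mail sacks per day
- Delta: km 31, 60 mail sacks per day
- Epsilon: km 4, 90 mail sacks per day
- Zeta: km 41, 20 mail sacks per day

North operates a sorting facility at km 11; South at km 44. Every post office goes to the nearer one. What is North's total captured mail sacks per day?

The indifferent point is the midpoint (11+44)/2 = 27.5; post offices left of it (closer to North at 11) go to North, those right go to South.
  Alpha at 3 (w=400) → North
  Epsilon at 4 (w=90) → North
  Gamma at 14 (w=20) → North
  Beta at 22 (w=9) → North
  Delta at 31 (w=60) → South
  Zeta at 41 (w=20) → South
North captures 519; South captures 80.

519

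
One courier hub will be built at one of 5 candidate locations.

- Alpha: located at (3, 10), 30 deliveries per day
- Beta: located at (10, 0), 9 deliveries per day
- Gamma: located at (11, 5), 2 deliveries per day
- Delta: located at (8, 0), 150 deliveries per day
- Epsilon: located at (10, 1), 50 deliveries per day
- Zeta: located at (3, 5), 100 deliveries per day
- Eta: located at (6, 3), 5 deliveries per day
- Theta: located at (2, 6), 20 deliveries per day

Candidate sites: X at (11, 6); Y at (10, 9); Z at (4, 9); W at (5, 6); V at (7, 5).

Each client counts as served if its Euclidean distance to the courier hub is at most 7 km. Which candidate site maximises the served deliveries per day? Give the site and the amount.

V, covering 366

Coverage radius r = 7 km; a point is covered iff (Δx)²+(Δy)² ≤ 7² = 49.
  X (11, 6): covers {Beta, Gamma, Delta, Epsilon, Eta} → 216
  Y (10, 9): covers {Gamma} → 2
  Z (4, 9): covers {Alpha, Zeta, Eta, Theta} → 155
  W (5, 6): covers {Alpha, Gamma, Delta, Zeta, Eta, Theta} → 307
  V (7, 5): covers {Alpha, Beta, Gamma, Delta, Epsilon, Zeta, Eta, Theta} → 366
Maximum coverage at V: 366 deliveries per day.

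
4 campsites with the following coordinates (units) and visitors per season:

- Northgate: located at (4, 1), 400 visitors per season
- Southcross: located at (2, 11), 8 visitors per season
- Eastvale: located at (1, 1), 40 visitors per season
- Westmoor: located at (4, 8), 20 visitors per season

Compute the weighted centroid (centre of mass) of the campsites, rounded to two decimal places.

The minimiser of Σwᵢ‖p−pᵢ‖² is the weighted centroid p* = (Σwᵢpᵢ)/(Σwᵢ).
Σwᵢ = 468.
Σwᵢxᵢ = 400·4 + 8·2 + 40·1 + 20·4 = 1736.
Σwᵢyᵢ = 400·1 + 8·11 + 40·1 + 20·8 = 688.
x* = 1736/468 = 3.71, y* = 688/468 = 1.47.

(3.71, 1.47)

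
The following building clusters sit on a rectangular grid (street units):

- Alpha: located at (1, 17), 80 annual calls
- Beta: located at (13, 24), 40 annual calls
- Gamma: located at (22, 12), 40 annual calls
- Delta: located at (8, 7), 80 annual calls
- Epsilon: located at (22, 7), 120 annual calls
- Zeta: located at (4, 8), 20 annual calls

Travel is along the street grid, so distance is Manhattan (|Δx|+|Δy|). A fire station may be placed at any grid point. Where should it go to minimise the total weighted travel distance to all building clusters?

Manhattan distance separates: Σwᵢ(|x−xᵢ|+|y−yᵢ|) = Σwᵢ|x−xᵢ| + Σwᵢ|y−yᵢ|, so x and y are optimised independently as 1-D weighted medians.
Total weight W = 380; half = 190.
x-coordinate, sorted with cumulative weight:
  x=1 (Alpha, w=80) cum 80
  x=4 (Zeta, w=20) cum 100
  x=8 (Delta, w=80) cum 180
  x=13 (Beta, w=40) cum 220  ← median
  x=22 (Gamma, w=40) cum 260
  x=22 (Epsilon, w=120) cum 380
⇒ x* = 13
y-coordinate, sorted with cumulative weight:
  y=7 (Delta, w=80) cum 80
  y=7 (Epsilon, w=120) cum 200  ← median
  y=8 (Zeta, w=20) cum 220
  y=12 (Gamma, w=40) cum 260
  y=17 (Alpha, w=80) cum 340
  y=24 (Beta, w=40) cum 380
⇒ y* = 7

(13, 7)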